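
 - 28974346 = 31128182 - 60102528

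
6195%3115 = 3080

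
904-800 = 104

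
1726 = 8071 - 6345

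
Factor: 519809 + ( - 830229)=  -  2^2*5^1* 11^1 * 17^1*83^1 = - 310420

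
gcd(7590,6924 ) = 6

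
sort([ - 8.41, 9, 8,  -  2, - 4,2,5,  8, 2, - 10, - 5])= [- 10, - 8.41, - 5 , - 4, - 2, 2, 2,5, 8, 8, 9 ]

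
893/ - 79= -12 +55/79 = - 11.30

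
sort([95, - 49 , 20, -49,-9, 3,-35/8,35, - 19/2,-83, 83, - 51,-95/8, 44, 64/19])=[  -  83, - 51, - 49, - 49, -95/8, - 19/2, - 9, - 35/8,  3, 64/19, 20, 35,44, 83  ,  95 ]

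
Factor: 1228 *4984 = 2^5*7^1*89^1*307^1 =6120352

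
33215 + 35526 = 68741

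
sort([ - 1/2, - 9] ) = [ - 9 ,-1/2]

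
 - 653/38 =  - 18 + 31/38 = - 17.18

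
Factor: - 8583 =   -  3^1*2861^1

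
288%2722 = 288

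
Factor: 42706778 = 2^1*31^1*821^1*839^1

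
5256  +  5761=11017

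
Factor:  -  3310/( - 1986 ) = 5/3 = 3^( - 1 )*5^1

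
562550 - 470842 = 91708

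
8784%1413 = 306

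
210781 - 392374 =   -  181593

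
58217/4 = 58217/4 = 14554.25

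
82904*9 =746136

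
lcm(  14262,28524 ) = 28524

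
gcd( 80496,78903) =9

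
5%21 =5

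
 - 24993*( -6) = 149958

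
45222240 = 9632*4695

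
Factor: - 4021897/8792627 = -11^1* 365627^1*8792627^(  -  1 )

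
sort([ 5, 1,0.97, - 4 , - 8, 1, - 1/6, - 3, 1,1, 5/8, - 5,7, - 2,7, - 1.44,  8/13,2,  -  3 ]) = [ - 8 , - 5, - 4, - 3, - 3, - 2, - 1.44,- 1/6 , 8/13,5/8, 0.97, 1, 1,1,1, 2,5,  7, 7 ] 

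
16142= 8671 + 7471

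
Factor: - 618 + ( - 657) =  - 1275 = - 3^1*5^2*17^1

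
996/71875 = 996/71875 = 0.01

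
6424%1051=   118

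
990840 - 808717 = 182123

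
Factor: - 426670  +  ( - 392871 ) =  - 523^1*1567^1 =- 819541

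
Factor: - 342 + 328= - 14  =  -  2^1*7^1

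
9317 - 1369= 7948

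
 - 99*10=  - 990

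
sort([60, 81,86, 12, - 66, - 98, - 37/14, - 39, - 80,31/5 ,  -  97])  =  [ - 98,-97, - 80, - 66, - 39, - 37/14, 31/5, 12, 60, 81, 86 ] 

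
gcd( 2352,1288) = 56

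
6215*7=43505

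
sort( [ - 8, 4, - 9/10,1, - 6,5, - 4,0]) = [ - 8, - 6, - 4, - 9/10,0,1, 4,5]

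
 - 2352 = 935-3287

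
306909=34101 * 9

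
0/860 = 0 = 0.00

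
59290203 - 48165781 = 11124422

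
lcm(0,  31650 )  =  0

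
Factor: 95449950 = 2^1*3^2*5^2 *47^1*4513^1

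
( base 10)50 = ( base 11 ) 46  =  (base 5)200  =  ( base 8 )62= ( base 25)20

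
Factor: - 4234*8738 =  - 2^2*17^1*29^1*73^1*257^1=- 36996692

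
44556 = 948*47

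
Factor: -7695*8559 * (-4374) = 2^1*3^14 *5^1*19^1 * 317^1  =  288078222870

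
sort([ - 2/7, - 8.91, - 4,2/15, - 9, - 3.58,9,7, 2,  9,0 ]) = [ - 9,-8.91, -4, - 3.58, - 2/7, 0,2/15,2, 7,  9,  9 ] 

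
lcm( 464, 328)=19024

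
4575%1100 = 175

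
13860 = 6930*2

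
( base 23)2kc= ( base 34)1B0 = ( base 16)5fa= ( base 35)18P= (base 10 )1530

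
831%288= 255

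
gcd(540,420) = 60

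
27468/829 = 33 + 111/829 = 33.13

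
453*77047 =34902291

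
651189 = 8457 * 77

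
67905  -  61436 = 6469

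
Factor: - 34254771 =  - 3^1  *29^2*13577^1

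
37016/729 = 37016/729 = 50.78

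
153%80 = 73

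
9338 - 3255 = 6083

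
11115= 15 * 741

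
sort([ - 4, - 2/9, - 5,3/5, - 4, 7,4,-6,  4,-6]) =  [ - 6,-6, - 5, - 4, - 4,- 2/9,  3/5, 4,4, 7]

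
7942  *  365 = 2898830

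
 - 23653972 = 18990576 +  - 42644548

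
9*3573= 32157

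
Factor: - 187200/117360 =-2^2*5^1*13^1*163^( - 1)   =  -260/163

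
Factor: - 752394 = -2^1*3^1 * 125399^1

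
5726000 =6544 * 875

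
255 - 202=53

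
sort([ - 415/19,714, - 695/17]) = [ - 695/17, - 415/19,  714 ]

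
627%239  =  149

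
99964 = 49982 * 2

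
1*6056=6056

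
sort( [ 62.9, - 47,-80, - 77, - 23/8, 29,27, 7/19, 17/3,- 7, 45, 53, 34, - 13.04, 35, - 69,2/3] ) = [ - 80,  -  77, - 69 ,-47, - 13.04, -7, - 23/8, 7/19, 2/3, 17/3,  27, 29,  34 , 35,  45, 53,62.9 ]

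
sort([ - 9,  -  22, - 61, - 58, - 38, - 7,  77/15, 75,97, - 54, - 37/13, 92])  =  [ - 61, - 58,-54, - 38, - 22, - 9,-7  , - 37/13, 77/15,75,  92, 97] 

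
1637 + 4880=6517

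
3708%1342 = 1024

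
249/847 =249/847 = 0.29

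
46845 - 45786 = 1059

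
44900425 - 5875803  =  39024622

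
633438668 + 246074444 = 879513112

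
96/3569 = 96/3569 = 0.03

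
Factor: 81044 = 2^2*20261^1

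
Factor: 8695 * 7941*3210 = 2^1*3^2*5^2 *37^1*47^1 * 107^1*2647^1 = 221640853950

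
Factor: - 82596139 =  - 82596139^1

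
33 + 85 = 118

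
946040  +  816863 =1762903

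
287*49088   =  14088256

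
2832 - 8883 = -6051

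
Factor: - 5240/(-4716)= 10/9= 2^1*3^( -2)*5^1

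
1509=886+623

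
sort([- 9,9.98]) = [ - 9 , 9.98]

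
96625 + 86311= 182936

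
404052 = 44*9183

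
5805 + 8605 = 14410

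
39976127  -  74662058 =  - 34685931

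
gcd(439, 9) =1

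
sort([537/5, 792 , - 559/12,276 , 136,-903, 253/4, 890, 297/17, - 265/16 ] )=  [ - 903, - 559/12 ,-265/16,297/17,  253/4,537/5, 136, 276,792,890]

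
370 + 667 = 1037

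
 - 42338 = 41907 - 84245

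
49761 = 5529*9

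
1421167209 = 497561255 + 923605954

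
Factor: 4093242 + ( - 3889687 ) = 203555= 5^1*11^1*3701^1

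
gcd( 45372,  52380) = 12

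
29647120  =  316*93820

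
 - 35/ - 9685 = 7/1937 = 0.00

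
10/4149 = 10/4149 = 0.00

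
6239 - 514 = 5725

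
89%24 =17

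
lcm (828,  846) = 38916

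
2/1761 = 2/1761  =  0.00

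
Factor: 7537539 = 3^1*2512513^1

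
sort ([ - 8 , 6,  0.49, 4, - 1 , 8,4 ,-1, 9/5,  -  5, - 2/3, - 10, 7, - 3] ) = [ - 10,  -  8,-5, - 3,-1,  -  1, - 2/3,  0.49,9/5,  4 , 4,  6 , 7,8 ]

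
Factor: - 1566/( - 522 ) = 3 = 3^1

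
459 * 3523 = 1617057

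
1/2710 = 1/2710 = 0.00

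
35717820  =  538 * 66390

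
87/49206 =29/16402 =0.00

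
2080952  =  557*3736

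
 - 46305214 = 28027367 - 74332581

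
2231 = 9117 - 6886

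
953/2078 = 953/2078 = 0.46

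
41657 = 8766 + 32891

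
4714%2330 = 54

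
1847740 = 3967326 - 2119586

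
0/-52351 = 0/1 = - 0.00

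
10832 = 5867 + 4965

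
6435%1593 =63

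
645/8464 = 645/8464=0.08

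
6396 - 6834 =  - 438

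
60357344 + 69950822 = 130308166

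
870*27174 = 23641380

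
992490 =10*99249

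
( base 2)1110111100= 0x3bc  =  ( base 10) 956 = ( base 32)ts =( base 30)11q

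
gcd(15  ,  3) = 3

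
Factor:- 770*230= - 177100 = - 2^2*5^2*7^1 * 11^1*23^1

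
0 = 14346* 0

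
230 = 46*5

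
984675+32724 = 1017399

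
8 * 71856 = 574848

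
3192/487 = 3192/487 = 6.55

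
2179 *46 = 100234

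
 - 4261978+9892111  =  5630133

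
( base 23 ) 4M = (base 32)3i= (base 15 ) 79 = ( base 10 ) 114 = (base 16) 72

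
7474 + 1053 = 8527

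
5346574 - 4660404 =686170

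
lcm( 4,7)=28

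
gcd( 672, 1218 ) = 42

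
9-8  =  1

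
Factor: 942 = 2^1 *3^1* 157^1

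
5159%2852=2307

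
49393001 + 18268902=67661903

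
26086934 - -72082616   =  98169550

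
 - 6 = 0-6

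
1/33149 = 1/33149 =0.00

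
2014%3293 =2014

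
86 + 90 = 176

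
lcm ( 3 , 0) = 0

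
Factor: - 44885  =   - 5^1* 47^1 * 191^1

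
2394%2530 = 2394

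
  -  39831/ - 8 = 4978 + 7/8 = 4978.88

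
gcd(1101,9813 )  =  3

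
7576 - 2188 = 5388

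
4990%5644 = 4990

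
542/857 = 542/857 = 0.63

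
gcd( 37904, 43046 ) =2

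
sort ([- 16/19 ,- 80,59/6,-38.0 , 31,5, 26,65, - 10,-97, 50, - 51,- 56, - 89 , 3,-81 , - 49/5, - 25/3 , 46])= [ - 97 , - 89, - 81, - 80, - 56 , - 51, -38.0, - 10, - 49/5,-25/3, - 16/19, 3,5 , 59/6 , 26 , 31,46, 50, 65 ]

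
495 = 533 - 38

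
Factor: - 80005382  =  -2^1*40002691^1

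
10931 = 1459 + 9472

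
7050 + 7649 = 14699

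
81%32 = 17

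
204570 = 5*40914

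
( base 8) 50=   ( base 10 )40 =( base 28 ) 1C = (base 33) 17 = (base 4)220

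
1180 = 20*59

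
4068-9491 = -5423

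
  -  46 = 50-96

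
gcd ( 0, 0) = 0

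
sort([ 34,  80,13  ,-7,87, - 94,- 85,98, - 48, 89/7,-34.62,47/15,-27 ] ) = [ -94,  -  85, - 48, - 34.62,- 27,- 7, 47/15,89/7,  13,34 , 80, 87, 98]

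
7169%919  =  736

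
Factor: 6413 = 11^2*53^1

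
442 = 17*26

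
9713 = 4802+4911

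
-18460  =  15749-34209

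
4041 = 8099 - 4058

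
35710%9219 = 8053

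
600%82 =26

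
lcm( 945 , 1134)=5670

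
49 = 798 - 749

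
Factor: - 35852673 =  - 3^1*397^1*30103^1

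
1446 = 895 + 551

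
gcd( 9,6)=3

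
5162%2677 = 2485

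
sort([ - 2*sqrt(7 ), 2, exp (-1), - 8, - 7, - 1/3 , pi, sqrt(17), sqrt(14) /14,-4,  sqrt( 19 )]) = [ - 8, - 7 ,-2*sqrt(7),-4,- 1/3,sqrt(14 )/14,  exp( - 1 ) , 2,pi, sqrt(17), sqrt(19)] 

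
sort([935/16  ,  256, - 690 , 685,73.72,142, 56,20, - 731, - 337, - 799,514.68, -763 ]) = [ - 799,-763, - 731, - 690, - 337,  20 , 56, 935/16,73.72,142, 256, 514.68,  685 ] 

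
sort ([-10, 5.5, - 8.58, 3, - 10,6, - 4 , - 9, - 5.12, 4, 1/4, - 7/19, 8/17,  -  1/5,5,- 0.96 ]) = [-10  ,-10, - 9,-8.58,- 5.12 ,- 4,-0.96, - 7/19 , - 1/5,1/4, 8/17, 3, 4, 5, 5.5,6]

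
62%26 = 10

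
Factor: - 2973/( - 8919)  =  1/3 = 3^( - 1)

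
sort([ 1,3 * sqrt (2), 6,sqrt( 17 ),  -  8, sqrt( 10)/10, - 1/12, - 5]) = [ - 8, - 5, - 1/12 , sqrt(10) /10, 1 , sqrt( 17), 3*sqrt(2) , 6 ]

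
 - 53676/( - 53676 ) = 1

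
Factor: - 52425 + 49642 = -2783= -11^2*23^1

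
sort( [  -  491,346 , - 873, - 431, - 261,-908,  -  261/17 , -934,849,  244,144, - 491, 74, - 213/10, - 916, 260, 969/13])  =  [ - 934,  -  916, - 908, - 873,-491  ,-491, - 431, - 261, - 213/10, - 261/17,74, 969/13, 144, 244, 260,346,849]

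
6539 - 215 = 6324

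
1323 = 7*189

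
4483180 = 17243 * 260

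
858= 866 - 8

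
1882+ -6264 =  - 4382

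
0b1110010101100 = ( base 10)7340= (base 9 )11055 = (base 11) 5573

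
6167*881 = 5433127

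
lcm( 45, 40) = 360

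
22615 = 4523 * 5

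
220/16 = 55/4 = 13.75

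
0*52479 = 0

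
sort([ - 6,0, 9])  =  [ - 6, 0,9 ] 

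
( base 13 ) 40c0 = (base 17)1DG2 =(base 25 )E7J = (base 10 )8944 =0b10001011110000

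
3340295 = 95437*35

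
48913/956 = 51 + 157/956  =  51.16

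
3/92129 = 3/92129= 0.00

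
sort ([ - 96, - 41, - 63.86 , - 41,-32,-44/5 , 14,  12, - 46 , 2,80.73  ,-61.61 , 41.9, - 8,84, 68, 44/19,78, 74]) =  [-96,-63.86, - 61.61,  -  46, - 41, - 41,  -  32,-44/5,-8,2, 44/19,12,  14,41.9,68, 74,78, 80.73,  84]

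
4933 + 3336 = 8269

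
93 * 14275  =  1327575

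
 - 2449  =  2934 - 5383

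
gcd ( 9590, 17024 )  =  14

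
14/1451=14/1451= 0.01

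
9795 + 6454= 16249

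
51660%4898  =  2680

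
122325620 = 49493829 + 72831791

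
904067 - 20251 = 883816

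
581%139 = 25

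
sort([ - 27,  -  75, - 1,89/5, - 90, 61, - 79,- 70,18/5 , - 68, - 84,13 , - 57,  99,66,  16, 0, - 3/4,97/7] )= [ - 90, - 84, - 79, - 75, - 70, - 68, - 57, - 27,-1, - 3/4,0 , 18/5,13,  97/7,  16,89/5, 61, 66, 99]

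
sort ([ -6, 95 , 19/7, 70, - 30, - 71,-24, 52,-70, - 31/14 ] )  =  [  -  71,-70, - 30, - 24,  -  6,-31/14,19/7,52,70 , 95 ]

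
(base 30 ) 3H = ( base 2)1101011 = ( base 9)128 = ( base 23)4f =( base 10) 107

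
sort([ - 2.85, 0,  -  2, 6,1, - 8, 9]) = [-8,-2.85 ,-2,0,  1,6, 9 ] 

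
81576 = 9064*9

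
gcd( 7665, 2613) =3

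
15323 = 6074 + 9249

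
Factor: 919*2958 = 2^1*3^1*17^1 * 29^1 * 919^1 = 2718402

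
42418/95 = 42418/95 = 446.51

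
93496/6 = 15582 + 2/3 = 15582.67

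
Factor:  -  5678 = -2^1*17^1 * 167^1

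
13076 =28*467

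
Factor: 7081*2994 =2^1*3^1*73^1*  97^1*499^1 = 21200514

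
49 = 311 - 262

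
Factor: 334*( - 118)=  - 39412= - 2^2*59^1*167^1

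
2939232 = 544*5403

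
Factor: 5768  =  2^3*7^1* 103^1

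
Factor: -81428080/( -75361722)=40714040/37680861 = 2^3*3^(-1 )*5^1*571^( - 1) * 21997^(-1 ) *1017851^1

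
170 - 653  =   - 483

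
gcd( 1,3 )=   1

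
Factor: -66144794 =-2^1* 33072397^1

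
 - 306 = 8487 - 8793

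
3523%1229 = 1065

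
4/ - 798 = -2/399= -0.01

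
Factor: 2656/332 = 8 = 2^3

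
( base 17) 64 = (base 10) 106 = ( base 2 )1101010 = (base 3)10221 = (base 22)4I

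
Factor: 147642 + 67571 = 19^1*47^1*241^1=215213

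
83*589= 48887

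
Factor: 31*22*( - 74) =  - 2^2*11^1*31^1*37^1 =- 50468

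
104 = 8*13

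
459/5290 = 459/5290 = 0.09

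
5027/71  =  70+57/71=70.80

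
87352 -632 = 86720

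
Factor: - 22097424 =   -  2^4*3^1 * 613^1*751^1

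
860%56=20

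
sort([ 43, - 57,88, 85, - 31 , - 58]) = [ - 58, - 57, - 31,  43,85,88] 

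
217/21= 10 + 1/3 = 10.33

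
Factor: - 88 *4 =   -  2^5*11^1 = - 352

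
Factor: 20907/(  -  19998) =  - 2^( - 1 )*11^(- 1 )*23^1 = - 23/22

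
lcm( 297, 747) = 24651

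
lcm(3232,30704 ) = 61408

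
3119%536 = 439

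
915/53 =17 + 14/53 = 17.26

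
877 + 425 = 1302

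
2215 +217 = 2432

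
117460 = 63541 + 53919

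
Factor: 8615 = 5^1*1723^1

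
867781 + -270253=597528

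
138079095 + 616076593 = 754155688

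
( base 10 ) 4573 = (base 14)1949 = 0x11dd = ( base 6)33101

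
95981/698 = 95981/698 = 137.51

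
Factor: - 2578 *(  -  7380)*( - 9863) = -187649887320 = - 2^3*3^2*5^1 * 7^1*41^1 * 1289^1*1409^1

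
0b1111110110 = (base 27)1AF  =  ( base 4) 33312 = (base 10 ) 1014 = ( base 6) 4410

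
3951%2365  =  1586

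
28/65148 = 7/16287 = 0.00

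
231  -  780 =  - 549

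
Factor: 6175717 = 6175717^1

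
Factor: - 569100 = -2^2*3^1*5^2 * 7^1*271^1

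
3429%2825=604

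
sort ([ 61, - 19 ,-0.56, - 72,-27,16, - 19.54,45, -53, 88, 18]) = [ - 72,-53,-27, - 19.54,-19, - 0.56, 16, 18,45, 61, 88]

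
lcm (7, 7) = 7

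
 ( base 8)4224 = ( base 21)4kc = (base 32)24k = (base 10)2196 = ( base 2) 100010010100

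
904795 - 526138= 378657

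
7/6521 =7/6521 = 0.00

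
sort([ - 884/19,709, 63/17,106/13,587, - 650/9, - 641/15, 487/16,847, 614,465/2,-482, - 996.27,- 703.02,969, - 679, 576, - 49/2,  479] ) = [ - 996.27,-703.02, - 679,-482, - 650/9, - 884/19, - 641/15, - 49/2, 63/17, 106/13,487/16,465/2, 479,576,587,614,709,847,969]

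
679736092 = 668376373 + 11359719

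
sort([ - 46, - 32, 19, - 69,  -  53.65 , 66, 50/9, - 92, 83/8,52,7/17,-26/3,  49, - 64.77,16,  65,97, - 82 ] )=[ - 92, - 82,-69, - 64.77,-53.65, - 46 , - 32,-26/3,7/17,  50/9,83/8, 16,19, 49,52,65,66,97]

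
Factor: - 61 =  - 61^1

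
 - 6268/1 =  - 6268 = - 6268.00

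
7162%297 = 34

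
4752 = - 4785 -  - 9537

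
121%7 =2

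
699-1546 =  - 847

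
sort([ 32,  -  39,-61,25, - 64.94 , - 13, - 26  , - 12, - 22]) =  [ - 64.94, - 61, - 39, - 26,-22,-13 , - 12,25,32 ]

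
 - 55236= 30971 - 86207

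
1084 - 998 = 86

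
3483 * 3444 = 11995452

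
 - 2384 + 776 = - 1608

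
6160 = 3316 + 2844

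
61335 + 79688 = 141023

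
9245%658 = 33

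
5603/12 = 466+ 11/12 = 466.92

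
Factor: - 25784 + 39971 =14187=3^1*4729^1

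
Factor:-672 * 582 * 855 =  - 334393920=-2^6*3^4*5^1*7^1*19^1 * 97^1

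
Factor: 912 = 2^4 * 3^1*19^1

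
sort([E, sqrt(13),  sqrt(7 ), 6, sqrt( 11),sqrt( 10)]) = [sqrt( 7),E,  sqrt( 10),  sqrt (11), sqrt(13), 6 ]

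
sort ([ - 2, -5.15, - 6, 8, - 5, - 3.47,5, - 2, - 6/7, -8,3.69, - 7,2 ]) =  [ - 8, - 7, - 6, - 5.15 , - 5, - 3.47 ,-2,-2, - 6/7 , 2,3.69,  5 , 8 ]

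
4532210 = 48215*94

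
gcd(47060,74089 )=1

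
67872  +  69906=137778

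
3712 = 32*116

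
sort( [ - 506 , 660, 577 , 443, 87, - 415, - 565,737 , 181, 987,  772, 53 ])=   [-565, -506, - 415, 53,  87,181,443,577,660, 737,  772, 987]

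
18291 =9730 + 8561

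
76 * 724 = 55024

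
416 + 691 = 1107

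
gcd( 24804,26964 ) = 36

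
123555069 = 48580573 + 74974496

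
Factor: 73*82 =5986 = 2^1*41^1*73^1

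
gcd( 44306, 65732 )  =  2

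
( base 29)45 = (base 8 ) 171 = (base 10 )121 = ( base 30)41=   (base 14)89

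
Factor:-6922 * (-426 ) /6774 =491462/1129 = 2^1*71^1 * 1129^( - 1) *3461^1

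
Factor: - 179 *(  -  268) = 47972 = 2^2 * 67^1 * 179^1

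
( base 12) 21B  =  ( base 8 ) 467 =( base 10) 311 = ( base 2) 100110111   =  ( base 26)BP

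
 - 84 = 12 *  ( - 7 )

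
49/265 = 49/265 =0.18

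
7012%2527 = 1958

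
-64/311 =  -  1+247/311=- 0.21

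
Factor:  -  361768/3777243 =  - 2^3*3^( - 1 )*11^1*4111^1*1259081^( - 1 )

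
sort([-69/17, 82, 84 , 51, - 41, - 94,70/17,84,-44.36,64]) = [ - 94,-44.36, - 41, -69/17,70/17, 51, 64, 82, 84, 84 ] 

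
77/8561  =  11/1223 = 0.01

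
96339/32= 96339/32 = 3010.59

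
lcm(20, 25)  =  100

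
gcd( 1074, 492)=6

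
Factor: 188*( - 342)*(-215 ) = 13823640 =2^3*3^2*5^1*19^1*43^1*47^1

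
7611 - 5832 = 1779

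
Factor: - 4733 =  - 4733^1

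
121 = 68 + 53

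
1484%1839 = 1484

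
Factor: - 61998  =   -2^1*3^1*10333^1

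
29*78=2262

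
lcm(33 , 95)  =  3135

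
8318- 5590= 2728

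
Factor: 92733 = 3^1*30911^1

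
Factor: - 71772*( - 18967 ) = 1361299524=2^2*3^1*13^1*1459^1*5981^1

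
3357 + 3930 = 7287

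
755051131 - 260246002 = 494805129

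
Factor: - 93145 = - 5^1*13^1 *1433^1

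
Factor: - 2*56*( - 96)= 2^9 *3^1*7^1 =10752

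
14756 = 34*434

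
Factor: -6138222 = - 2^1  *3^1 * 1023037^1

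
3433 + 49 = 3482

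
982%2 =0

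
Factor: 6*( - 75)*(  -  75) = 33750 = 2^1*3^3* 5^4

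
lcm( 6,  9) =18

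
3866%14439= 3866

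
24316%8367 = 7582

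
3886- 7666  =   - 3780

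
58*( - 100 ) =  - 5800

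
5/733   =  5/733 = 0.01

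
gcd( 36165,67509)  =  3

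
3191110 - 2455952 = 735158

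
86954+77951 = 164905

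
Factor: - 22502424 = -2^3*3^1*7^1*17^1*7879^1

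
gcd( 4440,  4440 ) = 4440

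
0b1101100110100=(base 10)6964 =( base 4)1230310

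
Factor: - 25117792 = - 2^5 * 7^2*83^1*193^1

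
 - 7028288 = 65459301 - 72487589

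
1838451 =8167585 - 6329134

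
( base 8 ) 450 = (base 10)296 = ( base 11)24A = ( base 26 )ba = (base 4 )10220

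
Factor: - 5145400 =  - 2^3 * 5^2*13^1 * 1979^1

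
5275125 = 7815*675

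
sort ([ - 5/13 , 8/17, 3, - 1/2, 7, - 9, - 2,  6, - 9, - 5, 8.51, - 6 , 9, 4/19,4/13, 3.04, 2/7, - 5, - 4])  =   [-9 , - 9, - 6, - 5, - 5, - 4,- 2, - 1/2,-5/13, 4/19, 2/7,  4/13,8/17, 3,3.04,6, 7, 8.51,9] 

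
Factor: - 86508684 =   -  2^2*3^2*2403019^1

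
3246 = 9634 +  - 6388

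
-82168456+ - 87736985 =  - 169905441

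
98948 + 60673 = 159621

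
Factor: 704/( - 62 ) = -352/31  =  - 2^5*11^1 * 31^( - 1) 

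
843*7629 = 6431247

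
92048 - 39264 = 52784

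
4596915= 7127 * 645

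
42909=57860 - 14951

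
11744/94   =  124 + 44/47 = 124.94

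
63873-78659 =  - 14786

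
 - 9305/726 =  - 9305/726 = - 12.82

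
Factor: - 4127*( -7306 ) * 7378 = 222460437836 = 2^2 * 7^1*13^1 *17^1 * 31^1*281^1*4127^1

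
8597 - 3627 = 4970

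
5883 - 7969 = - 2086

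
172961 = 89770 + 83191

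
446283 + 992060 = 1438343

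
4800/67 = 4800/67 = 71.64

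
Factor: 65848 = 2^3*8231^1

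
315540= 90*3506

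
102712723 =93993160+8719563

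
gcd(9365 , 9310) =5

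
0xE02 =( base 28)4g2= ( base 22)790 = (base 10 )3586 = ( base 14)1442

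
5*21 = 105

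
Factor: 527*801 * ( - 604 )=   -  254964708  =  - 2^2*3^2*17^1*31^1* 89^1*151^1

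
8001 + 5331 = 13332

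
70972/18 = 35486/9 = 3942.89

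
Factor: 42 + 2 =44 = 2^2*11^1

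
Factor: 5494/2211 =2^1*3^( - 1 )*11^( - 1)*41^1 = 82/33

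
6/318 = 1/53 = 0.02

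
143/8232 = 143/8232 = 0.02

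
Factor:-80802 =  - 2^1*3^2*67^2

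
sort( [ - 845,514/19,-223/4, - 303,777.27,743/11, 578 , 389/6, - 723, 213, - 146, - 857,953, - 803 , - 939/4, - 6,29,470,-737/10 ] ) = [  -  857, - 845, - 803, - 723, - 303, - 939/4, - 146, - 737/10, - 223/4, - 6, 514/19, 29 , 389/6,  743/11,  213,470, 578, 777.27,953] 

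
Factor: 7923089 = 239^1 * 33151^1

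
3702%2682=1020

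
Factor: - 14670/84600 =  - 2^ (-2)*5^( - 1)*47^ ( - 1)*163^1 = - 163/940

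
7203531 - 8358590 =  - 1155059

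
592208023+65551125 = 657759148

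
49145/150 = 9829/30 = 327.63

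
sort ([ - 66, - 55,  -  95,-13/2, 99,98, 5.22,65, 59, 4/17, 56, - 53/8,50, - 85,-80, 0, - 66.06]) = [  -  95, - 85,- 80, - 66.06, - 66 , - 55,  -  53/8, - 13/2,0, 4/17,5.22, 50, 56, 59, 65,98,99]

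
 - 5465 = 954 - 6419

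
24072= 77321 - 53249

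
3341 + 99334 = 102675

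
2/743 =2/743   =  0.00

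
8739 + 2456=11195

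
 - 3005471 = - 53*56707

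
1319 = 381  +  938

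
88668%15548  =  10928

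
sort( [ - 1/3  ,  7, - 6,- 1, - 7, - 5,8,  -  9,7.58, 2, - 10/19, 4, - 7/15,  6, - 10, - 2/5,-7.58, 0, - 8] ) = [ - 10, - 9, - 8, - 7.58, - 7, - 6, - 5,-1,  -  10/19, - 7/15, - 2/5, - 1/3 , 0, 2,  4,6, 7, 7.58,8 ]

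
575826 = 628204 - 52378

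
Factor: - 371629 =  - 47^1 * 7907^1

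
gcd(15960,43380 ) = 60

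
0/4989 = 0  =  0.00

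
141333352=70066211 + 71267141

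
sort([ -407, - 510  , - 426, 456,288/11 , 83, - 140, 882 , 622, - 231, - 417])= [ - 510,-426, - 417, - 407, - 231, - 140,  288/11,  83, 456 , 622 , 882] 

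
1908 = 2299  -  391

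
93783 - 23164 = 70619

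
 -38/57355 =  - 38/57355 =- 0.00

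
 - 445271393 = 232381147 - 677652540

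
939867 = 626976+312891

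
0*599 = 0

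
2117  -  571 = 1546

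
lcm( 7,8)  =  56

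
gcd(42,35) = 7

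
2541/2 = 1270+1/2 = 1270.50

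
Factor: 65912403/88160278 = 2^( -1 )*3^1*59^( - 1)*541^( - 1 ) * 811^1*1381^( - 1 )*27091^1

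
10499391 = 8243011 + 2256380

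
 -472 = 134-606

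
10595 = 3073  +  7522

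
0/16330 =0 = 0.00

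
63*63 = 3969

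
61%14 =5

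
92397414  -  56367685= 36029729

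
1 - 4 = -3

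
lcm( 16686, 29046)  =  784242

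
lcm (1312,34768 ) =69536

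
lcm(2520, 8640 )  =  60480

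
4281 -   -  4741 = 9022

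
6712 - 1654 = 5058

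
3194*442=1411748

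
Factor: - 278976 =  - 2^6*3^1*1453^1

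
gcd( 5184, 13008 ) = 48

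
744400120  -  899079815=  - 154679695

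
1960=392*5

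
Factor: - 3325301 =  - 7^1*37^2*347^1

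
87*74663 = 6495681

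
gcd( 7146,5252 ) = 2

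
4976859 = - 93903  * ( - 53 )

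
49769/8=6221 + 1/8 = 6221.12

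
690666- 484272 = 206394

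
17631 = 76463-58832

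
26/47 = 26/47 = 0.55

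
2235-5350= - 3115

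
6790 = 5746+1044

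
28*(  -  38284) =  - 1071952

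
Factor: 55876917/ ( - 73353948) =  - 18625639/24451316 = -2^( - 2)*109^( - 1)*56081^ ( - 1)*18625639^1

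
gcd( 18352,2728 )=248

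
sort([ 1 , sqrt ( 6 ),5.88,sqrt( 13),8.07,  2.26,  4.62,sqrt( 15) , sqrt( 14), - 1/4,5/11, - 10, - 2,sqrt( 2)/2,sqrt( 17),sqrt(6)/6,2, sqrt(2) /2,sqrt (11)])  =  [ - 10,-2, - 1/4,sqrt( 6)/6, 5/11, sqrt( 2 ) /2,sqrt ( 2)/2,1 , 2 , 2.26, sqrt( 6),sqrt (11), sqrt( 13),sqrt ( 14 ), sqrt(15),sqrt(17), 4.62, 5.88,8.07]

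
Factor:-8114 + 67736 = 2^1*3^1*19^1 * 523^1= 59622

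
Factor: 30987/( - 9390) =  - 2^ (-1 )* 3^1 * 5^( - 1) * 11^1 = - 33/10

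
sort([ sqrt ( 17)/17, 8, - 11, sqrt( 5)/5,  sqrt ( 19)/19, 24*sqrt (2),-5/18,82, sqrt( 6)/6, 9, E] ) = [ - 11, - 5/18,sqrt ( 19)/19,sqrt( 17) /17, sqrt(6 )/6,  sqrt( 5)/5,E, 8 , 9,24*sqrt( 2),82] 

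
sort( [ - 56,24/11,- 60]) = [ - 60, - 56,24/11]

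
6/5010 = 1/835=0.00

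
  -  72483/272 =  -72483/272=-  266.48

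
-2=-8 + 6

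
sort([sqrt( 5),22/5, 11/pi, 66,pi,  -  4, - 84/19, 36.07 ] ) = [ - 84/19, - 4, sqrt(  5 ),  pi,11/pi,22/5,36.07, 66 ] 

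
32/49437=32/49437 = 0.00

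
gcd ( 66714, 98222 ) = 2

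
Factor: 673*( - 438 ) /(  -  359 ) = 294774/359 = 2^1 * 3^1*73^1*359^ ( -1 )  *  673^1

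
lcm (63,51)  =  1071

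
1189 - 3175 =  - 1986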